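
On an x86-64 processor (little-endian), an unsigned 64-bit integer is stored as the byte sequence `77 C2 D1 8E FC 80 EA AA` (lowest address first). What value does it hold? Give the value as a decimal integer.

12315797953214268023

Little-endian stores the least-significant byte at the lowest address.
Reassemble most-significant byte first: AA EA 80 FC 8E D1 C2 77 → 0xAAEA80FC8ED1C277.
0xAAEA80FC8ED1C277 = 12315797953214268023.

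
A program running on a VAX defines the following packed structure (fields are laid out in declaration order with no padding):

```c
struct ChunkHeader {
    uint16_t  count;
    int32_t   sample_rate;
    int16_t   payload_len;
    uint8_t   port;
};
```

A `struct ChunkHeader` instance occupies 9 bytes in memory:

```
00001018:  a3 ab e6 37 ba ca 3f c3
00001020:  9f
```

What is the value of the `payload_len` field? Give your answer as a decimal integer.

-15553

`payload_len` follows `count` (2 B), `sample_rate` (4 B), so it starts at offset 2 + 4 = 6 and occupies 2 bytes.
Bytes at offsets 6..7: 3F C3.
Little-endian stores the least-significant byte at the lowest address.
Reassemble most-significant byte first: C3 3F → 0xC33F.
Top bit is set, so as a signed 16-bit value this is 0xC33F − 2^16 = -15553.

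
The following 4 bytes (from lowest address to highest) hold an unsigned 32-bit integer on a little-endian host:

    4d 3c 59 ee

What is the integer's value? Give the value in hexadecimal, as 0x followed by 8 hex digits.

Little-endian stores the least-significant byte at the lowest address.
Reassemble most-significant byte first: EE 59 3C 4D → 0xEE593C4D.

0xEE593C4D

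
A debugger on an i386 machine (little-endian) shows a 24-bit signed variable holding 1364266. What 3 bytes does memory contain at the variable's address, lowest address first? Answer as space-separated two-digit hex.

1364266 in hexadecimal, padded to 24 bits, is 0x14D12A.
Split into bytes (most-significant first): 14 D1 2A.
Little-endian: lowest address holds the least-significant byte.
So at ascending addresses the bytes are 2A D1 14.

2A D1 14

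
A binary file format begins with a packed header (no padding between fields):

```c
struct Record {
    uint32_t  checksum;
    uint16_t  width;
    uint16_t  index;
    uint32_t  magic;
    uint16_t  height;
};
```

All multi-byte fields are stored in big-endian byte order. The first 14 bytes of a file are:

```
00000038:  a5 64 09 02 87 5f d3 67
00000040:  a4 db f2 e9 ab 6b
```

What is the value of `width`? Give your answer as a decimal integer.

`width` follows `checksum` (4 bytes), so it starts at byte offset 4 and occupies 2 bytes.
Bytes at offsets 4..5: 87 5F.
In big-endian order the high byte comes first in memory.
The bytes are already most-significant first: 0x875F.
0x875F = 34655.

34655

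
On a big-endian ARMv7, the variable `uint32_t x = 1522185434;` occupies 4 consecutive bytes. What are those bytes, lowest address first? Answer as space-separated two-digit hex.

5A BA B4 DA

1522185434 in hexadecimal, padded to 32 bits, is 0x5ABAB4DA.
Split into bytes (most-significant first): 5A BA B4 DA.
Big-endian stores the most-significant byte at the lowest address.
So the memory order matches the most-significant-first order: 5A BA B4 DA.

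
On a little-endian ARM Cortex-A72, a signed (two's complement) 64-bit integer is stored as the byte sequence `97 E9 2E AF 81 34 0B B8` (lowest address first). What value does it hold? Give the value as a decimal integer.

-5184992814392481385

In little-endian order the low byte comes first in memory.
Reassemble most-significant byte first: B8 0B 34 81 AF 2E E9 97 → 0xB80B3481AF2EE997.
Top bit is set, so as a signed 64-bit value this is 0xB80B3481AF2EE997 − 2^64 = -5184992814392481385.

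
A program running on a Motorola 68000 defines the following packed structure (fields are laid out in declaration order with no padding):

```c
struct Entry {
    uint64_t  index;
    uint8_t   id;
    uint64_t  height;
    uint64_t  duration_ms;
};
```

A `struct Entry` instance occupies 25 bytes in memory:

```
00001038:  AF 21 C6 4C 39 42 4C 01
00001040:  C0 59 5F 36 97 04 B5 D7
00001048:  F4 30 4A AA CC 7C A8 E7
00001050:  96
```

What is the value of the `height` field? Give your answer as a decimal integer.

6439926014410086388

`height` follows `index` (8 B), `id` (1 B), so it starts at offset 8 + 1 = 9 and occupies 8 bytes.
Bytes at offsets 9..16: 59 5F 36 97 04 B5 D7 F4.
Big-endian stores the most-significant byte at the lowest address.
The bytes are already most-significant first: 0x595F369704B5D7F4.
0x595F369704B5D7F4 = 6439926014410086388.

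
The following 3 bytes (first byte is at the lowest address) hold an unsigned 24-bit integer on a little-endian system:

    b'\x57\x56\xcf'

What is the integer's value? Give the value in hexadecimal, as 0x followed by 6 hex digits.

0xCF5657

Little-endian: lowest address holds the least-significant byte.
Reassemble most-significant byte first: CF 56 57 → 0xCF5657.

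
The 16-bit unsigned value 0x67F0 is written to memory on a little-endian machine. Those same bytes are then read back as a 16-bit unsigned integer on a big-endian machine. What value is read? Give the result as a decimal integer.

Stored little-endian, the bytes at ascending addresses are F0 67.
Read back as big-endian, the last byte is least significant, giving 0xF067.
0xF067 = 61543.

61543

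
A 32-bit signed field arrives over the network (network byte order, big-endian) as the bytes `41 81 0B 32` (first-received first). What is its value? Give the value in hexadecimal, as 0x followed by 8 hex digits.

0x41810B32

Big-endian stores the most-significant byte at the lowest address.
The bytes are already most-significant first: 0x41810B32.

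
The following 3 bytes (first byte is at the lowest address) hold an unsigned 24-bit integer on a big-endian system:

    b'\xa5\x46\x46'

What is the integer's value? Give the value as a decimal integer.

10831430

Big-endian: lowest address holds the most-significant byte.
The bytes are already most-significant first: 0xA54646.
0xA54646 = 10831430.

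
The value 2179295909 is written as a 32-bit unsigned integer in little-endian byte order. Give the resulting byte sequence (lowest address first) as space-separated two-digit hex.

2179295909 in hexadecimal, padded to 32 bits, is 0x81E56AA5.
Split into bytes (most-significant first): 81 E5 6A A5.
In little-endian order the low byte comes first in memory.
So at ascending addresses the bytes are A5 6A E5 81.

A5 6A E5 81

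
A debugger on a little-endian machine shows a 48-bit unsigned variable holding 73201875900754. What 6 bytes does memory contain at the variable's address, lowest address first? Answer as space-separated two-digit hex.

52 59 CF A3 93 42

73201875900754 in hexadecimal, padded to 48 bits, is 0x4293A3CF5952.
Split into bytes (most-significant first): 42 93 A3 CF 59 52.
Little-endian stores the least-significant byte at the lowest address.
So at ascending addresses the bytes are 52 59 CF A3 93 42.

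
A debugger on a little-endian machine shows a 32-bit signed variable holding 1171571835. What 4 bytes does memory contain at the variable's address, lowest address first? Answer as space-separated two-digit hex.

7B C4 D4 45

1171571835 in hexadecimal, padded to 32 bits, is 0x45D4C47B.
Split into bytes (most-significant first): 45 D4 C4 7B.
Little-endian: lowest address holds the least-significant byte.
So at ascending addresses the bytes are 7B C4 D4 45.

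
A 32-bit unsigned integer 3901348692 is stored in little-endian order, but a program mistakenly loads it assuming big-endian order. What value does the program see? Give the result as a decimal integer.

3901348692 in 32-bit hexadecimal is 0xE889DB54.
Stored little-endian, the bytes at ascending addresses are 54 DB 89 E8.
Read back as big-endian, the last byte is least significant, giving 0x54DB89E8.
0x54DB89E8 = 1423673832.

1423673832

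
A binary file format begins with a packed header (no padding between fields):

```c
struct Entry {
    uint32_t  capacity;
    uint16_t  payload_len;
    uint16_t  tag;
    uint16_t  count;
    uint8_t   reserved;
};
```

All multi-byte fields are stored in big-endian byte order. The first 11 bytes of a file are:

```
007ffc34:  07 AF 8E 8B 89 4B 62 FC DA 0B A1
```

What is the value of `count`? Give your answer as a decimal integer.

55819

`count` follows `capacity` (4 B), `payload_len` (2 B), `tag` (2 B), so it starts at offset 4 + 2 + 2 = 8 and occupies 2 bytes.
Bytes at offsets 8..9: DA 0B.
Big-endian stores the most-significant byte at the lowest address.
The bytes are already most-significant first: 0xDA0B.
0xDA0B = 55819.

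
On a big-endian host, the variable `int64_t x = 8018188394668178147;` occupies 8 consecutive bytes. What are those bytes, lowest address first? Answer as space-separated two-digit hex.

8018188394668178147 in hexadecimal, padded to 64 bits, is 0x6F4653DCDE5B3AE3.
Split into bytes (most-significant first): 6F 46 53 DC DE 5B 3A E3.
Big-endian stores the most-significant byte at the lowest address.
So the memory order matches the most-significant-first order: 6F 46 53 DC DE 5B 3A E3.

6F 46 53 DC DE 5B 3A E3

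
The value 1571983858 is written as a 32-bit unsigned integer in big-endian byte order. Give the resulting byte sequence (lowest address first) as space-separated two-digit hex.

5D B2 91 F2

1571983858 in hexadecimal, padded to 32 bits, is 0x5DB291F2.
Split into bytes (most-significant first): 5D B2 91 F2.
Big-endian stores the most-significant byte at the lowest address.
So the memory order matches the most-significant-first order: 5D B2 91 F2.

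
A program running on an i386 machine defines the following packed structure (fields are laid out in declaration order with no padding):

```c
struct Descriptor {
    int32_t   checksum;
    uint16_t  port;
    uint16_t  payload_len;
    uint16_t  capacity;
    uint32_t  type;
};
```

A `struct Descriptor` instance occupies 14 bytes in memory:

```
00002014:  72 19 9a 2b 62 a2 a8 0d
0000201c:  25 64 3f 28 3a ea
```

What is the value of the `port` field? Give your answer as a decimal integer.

41570

`port` follows `checksum` (4 bytes), so it starts at byte offset 4 and occupies 2 bytes.
Bytes at offsets 4..5: 62 A2.
In little-endian order the low byte comes first in memory.
Reassemble most-significant byte first: A2 62 → 0xA262.
0xA262 = 41570.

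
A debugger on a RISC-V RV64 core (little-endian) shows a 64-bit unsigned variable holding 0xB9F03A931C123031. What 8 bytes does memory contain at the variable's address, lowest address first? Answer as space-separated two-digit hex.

31 30 12 1C 93 3A F0 B9

Split into bytes (most-significant first): B9 F0 3A 93 1C 12 30 31.
Little-endian stores the least-significant byte at the lowest address.
So at ascending addresses the bytes are 31 30 12 1C 93 3A F0 B9.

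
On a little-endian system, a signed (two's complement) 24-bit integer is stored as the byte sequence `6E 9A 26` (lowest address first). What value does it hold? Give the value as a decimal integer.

2529902

In little-endian order the low byte comes first in memory.
Reassemble most-significant byte first: 26 9A 6E → 0x269A6E.
0x269A6E = 2529902.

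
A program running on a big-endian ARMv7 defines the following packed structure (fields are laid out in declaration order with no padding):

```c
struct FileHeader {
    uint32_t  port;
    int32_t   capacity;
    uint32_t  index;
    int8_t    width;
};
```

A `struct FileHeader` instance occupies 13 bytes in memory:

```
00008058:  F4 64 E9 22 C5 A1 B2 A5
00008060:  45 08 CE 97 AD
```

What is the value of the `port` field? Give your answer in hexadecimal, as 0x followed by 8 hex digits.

0xF464E922

`port` is the first field, at byte offset 0, occupying 4 bytes.
Bytes at offsets 0..3: F4 64 E9 22.
Big-endian stores the most-significant byte at the lowest address.
The bytes are already most-significant first: 0xF464E922.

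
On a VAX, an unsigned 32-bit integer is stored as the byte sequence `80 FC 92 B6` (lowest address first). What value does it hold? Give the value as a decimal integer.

Little-endian: lowest address holds the least-significant byte.
Reassemble most-significant byte first: B6 92 FC 80 → 0xB692FC80.
0xB692FC80 = 3063086208.

3063086208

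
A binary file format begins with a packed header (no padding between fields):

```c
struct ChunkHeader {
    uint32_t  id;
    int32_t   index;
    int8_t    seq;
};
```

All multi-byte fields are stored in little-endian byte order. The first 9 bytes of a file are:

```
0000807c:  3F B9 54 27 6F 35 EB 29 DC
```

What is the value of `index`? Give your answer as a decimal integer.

703280495

`index` follows `id` (4 bytes), so it starts at byte offset 4 and occupies 4 bytes.
Bytes at offsets 4..7: 6F 35 EB 29.
Little-endian stores the least-significant byte at the lowest address.
Reassemble most-significant byte first: 29 EB 35 6F → 0x29EB356F.
0x29EB356F = 703280495.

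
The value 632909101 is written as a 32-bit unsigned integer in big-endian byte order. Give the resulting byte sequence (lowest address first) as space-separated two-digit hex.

632909101 in hexadecimal, padded to 32 bits, is 0x25B96D2D.
Split into bytes (most-significant first): 25 B9 6D 2D.
Big-endian: lowest address holds the most-significant byte.
So the memory order matches the most-significant-first order: 25 B9 6D 2D.

25 B9 6D 2D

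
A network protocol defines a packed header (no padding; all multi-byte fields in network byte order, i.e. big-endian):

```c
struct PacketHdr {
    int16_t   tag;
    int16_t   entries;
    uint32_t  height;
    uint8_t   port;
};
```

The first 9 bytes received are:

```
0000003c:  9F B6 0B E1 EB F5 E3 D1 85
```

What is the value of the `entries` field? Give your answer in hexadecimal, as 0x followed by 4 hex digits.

0x0BE1

`entries` follows `tag` (2 bytes), so it starts at byte offset 2 and occupies 2 bytes.
Bytes at offsets 2..3: 0B E1.
Big-endian: lowest address holds the most-significant byte.
The bytes are already most-significant first: 0x0BE1.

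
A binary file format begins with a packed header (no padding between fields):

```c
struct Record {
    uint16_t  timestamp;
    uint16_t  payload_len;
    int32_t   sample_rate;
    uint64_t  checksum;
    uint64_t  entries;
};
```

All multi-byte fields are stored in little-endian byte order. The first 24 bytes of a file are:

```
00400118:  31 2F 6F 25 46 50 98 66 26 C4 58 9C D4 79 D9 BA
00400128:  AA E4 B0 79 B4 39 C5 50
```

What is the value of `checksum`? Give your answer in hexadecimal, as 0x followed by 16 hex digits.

`checksum` follows `timestamp` (2 B), `payload_len` (2 B), `sample_rate` (4 B), so it starts at offset 2 + 2 + 4 = 8 and occupies 8 bytes.
Bytes at offsets 8..15: 26 C4 58 9C D4 79 D9 BA.
In little-endian order the low byte comes first in memory.
Reassemble most-significant byte first: BA D9 79 D4 9C 58 C4 26 → 0xBAD979D49C58C426.

0xBAD979D49C58C426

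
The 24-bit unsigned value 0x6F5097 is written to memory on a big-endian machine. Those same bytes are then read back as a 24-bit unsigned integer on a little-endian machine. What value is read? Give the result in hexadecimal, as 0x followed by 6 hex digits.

0x97506F

Stored big-endian, the bytes at ascending addresses are 6F 50 97.
Read back as little-endian, the first byte is least significant, giving 0x97506F.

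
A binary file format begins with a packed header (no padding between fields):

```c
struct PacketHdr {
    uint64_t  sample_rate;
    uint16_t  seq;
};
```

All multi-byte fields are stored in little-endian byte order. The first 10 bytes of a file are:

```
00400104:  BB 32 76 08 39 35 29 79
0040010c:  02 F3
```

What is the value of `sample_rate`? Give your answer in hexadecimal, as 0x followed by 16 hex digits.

`sample_rate` is the first field, at byte offset 0, occupying 8 bytes.
Bytes at offsets 0..7: BB 32 76 08 39 35 29 79.
In little-endian order the low byte comes first in memory.
Reassemble most-significant byte first: 79 29 35 39 08 76 32 BB → 0x79293539087632BB.

0x79293539087632BB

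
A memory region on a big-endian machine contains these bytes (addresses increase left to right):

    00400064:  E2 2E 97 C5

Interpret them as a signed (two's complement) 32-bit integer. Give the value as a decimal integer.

-500262971

In big-endian order the high byte comes first in memory.
The bytes are already most-significant first: 0xE22E97C5.
Top bit is set, so as a signed 32-bit value this is 0xE22E97C5 − 2^32 = -500262971.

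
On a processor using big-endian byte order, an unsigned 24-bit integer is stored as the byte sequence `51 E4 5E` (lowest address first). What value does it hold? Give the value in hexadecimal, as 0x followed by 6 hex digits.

Big-endian stores the most-significant byte at the lowest address.
The bytes are already most-significant first: 0x51E45E.

0x51E45E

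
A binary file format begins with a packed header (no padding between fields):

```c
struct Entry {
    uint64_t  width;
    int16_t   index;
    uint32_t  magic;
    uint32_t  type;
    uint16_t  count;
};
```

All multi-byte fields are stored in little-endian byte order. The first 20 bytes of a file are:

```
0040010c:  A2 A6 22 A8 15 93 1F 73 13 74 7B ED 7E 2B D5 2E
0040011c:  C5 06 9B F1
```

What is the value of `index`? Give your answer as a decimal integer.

29715

`index` follows `width` (8 bytes), so it starts at byte offset 8 and occupies 2 bytes.
Bytes at offsets 8..9: 13 74.
Little-endian stores the least-significant byte at the lowest address.
Reassemble most-significant byte first: 74 13 → 0x7413.
0x7413 = 29715.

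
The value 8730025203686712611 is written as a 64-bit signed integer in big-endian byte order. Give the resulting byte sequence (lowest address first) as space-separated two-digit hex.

8730025203686712611 in hexadecimal, padded to 64 bits, is 0x792747AB49F42523.
Split into bytes (most-significant first): 79 27 47 AB 49 F4 25 23.
Big-endian: lowest address holds the most-significant byte.
So the memory order matches the most-significant-first order: 79 27 47 AB 49 F4 25 23.

79 27 47 AB 49 F4 25 23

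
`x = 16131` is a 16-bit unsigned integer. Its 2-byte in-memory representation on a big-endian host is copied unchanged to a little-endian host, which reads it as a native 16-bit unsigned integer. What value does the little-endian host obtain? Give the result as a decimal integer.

831

16131 in 16-bit hexadecimal is 0x3F03.
Stored big-endian, the bytes at ascending addresses are 3F 03.
Read back as little-endian, the first byte is least significant, giving 0x033F.
0x033F = 831.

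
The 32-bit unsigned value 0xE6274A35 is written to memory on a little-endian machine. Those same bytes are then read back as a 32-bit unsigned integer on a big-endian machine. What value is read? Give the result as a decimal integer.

Stored little-endian, the bytes at ascending addresses are 35 4A 27 E6.
Read back as big-endian, the last byte is least significant, giving 0x354A27E6.
0x354A27E6 = 894052326.

894052326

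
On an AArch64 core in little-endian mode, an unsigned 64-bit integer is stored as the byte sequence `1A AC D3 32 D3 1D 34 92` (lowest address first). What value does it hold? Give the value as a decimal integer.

Little-endian: lowest address holds the least-significant byte.
Reassemble most-significant byte first: 92 34 1D D3 32 D3 AC 1A → 0x92341DD332D3AC1A.
0x92341DD332D3AC1A = 10535078221254470682.

10535078221254470682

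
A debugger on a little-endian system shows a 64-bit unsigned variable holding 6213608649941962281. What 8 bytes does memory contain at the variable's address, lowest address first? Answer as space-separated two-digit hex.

6213608649941962281 in hexadecimal, padded to 64 bits, is 0x563B2C256115CE29.
Split into bytes (most-significant first): 56 3B 2C 25 61 15 CE 29.
Little-endian: lowest address holds the least-significant byte.
So at ascending addresses the bytes are 29 CE 15 61 25 2C 3B 56.

29 CE 15 61 25 2C 3B 56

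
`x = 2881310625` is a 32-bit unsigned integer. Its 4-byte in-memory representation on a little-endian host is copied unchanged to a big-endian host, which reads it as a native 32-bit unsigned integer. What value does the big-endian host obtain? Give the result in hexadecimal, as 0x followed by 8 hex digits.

2881310625 in 32-bit hexadecimal is 0xABBD4FA1.
Stored little-endian, the bytes at ascending addresses are A1 4F BD AB.
Read back as big-endian, the last byte is least significant, giving 0xA14FBDAB.

0xA14FBDAB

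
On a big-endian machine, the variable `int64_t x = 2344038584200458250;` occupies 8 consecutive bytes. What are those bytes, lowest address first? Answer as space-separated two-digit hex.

2344038584200458250 in hexadecimal, padded to 64 bits, is 0x2087B2AC4F13F00A.
Split into bytes (most-significant first): 20 87 B2 AC 4F 13 F0 0A.
In big-endian order the high byte comes first in memory.
So the memory order matches the most-significant-first order: 20 87 B2 AC 4F 13 F0 0A.

20 87 B2 AC 4F 13 F0 0A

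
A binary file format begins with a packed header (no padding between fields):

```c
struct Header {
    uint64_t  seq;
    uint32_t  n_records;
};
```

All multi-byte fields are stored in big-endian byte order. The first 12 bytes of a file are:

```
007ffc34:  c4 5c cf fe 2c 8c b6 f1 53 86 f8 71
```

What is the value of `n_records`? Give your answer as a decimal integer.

`n_records` follows `seq` (8 bytes), so it starts at byte offset 8 and occupies 4 bytes.
Bytes at offsets 8..11: 53 86 F8 71.
In big-endian order the high byte comes first in memory.
The bytes are already most-significant first: 0x5386F871.
0x5386F871 = 1401354353.

1401354353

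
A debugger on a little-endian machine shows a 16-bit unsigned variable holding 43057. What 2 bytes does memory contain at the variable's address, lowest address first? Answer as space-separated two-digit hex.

31 A8

43057 in hexadecimal, padded to 16 bits, is 0xA831.
Split into bytes (most-significant first): A8 31.
Little-endian: lowest address holds the least-significant byte.
So at ascending addresses the bytes are 31 A8.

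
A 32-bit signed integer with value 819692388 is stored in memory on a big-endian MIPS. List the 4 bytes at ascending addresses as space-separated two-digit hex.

819692388 in hexadecimal, padded to 32 bits, is 0x30DB8364.
Split into bytes (most-significant first): 30 DB 83 64.
Big-endian: lowest address holds the most-significant byte.
So the memory order matches the most-significant-first order: 30 DB 83 64.

30 DB 83 64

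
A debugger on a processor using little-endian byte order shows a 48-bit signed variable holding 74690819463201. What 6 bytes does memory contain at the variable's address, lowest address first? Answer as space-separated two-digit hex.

21 18 C3 4F EE 43

74690819463201 in hexadecimal, padded to 48 bits, is 0x43EE4FC31821.
Split into bytes (most-significant first): 43 EE 4F C3 18 21.
Little-endian stores the least-significant byte at the lowest address.
So at ascending addresses the bytes are 21 18 C3 4F EE 43.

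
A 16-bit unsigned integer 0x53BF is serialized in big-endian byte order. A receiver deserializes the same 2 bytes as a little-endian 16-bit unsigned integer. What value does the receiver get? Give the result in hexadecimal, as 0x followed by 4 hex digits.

0xBF53

Stored big-endian, the bytes at ascending addresses are 53 BF.
Read back as little-endian, the first byte is least significant, giving 0xBF53.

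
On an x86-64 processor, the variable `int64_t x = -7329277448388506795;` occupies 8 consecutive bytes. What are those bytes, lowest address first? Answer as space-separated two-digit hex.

Two's complement of -7329277448388506795 in 64 bits: 7329277448388506795 = 0x65B6D301D37A74AB; invert → 0x9A492CFE2C858B54; add 1 → 0x9A492CFE2C858B55.
Split into bytes (most-significant first): 9A 49 2C FE 2C 85 8B 55.
Little-endian stores the least-significant byte at the lowest address.
So at ascending addresses the bytes are 55 8B 85 2C FE 2C 49 9A.

55 8B 85 2C FE 2C 49 9A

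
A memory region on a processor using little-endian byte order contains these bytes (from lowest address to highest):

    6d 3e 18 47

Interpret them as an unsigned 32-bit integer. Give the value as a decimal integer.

Little-endian stores the least-significant byte at the lowest address.
Reassemble most-significant byte first: 47 18 3E 6D → 0x47183E6D.
0x47183E6D = 1192771181.

1192771181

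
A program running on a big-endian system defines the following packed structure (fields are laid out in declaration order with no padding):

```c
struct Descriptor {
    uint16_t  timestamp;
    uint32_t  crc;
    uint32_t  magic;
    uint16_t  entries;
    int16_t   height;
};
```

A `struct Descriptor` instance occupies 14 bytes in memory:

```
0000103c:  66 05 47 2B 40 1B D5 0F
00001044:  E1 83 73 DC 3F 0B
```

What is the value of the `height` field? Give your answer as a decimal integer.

16139

`height` follows `timestamp` (2 B), `crc` (4 B), `magic` (4 B), `entries` (2 B), so it starts at offset 2 + 4 + 4 + 2 = 12 and occupies 2 bytes.
Bytes at offsets 12..13: 3F 0B.
Big-endian: lowest address holds the most-significant byte.
The bytes are already most-significant first: 0x3F0B.
0x3F0B = 16139.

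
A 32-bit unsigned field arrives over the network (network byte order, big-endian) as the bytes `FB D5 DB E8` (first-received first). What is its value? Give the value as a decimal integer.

In big-endian order the high byte comes first in memory.
The bytes are already most-significant first: 0xFBD5DBE8.
0xFBD5DBE8 = 4225096680.

4225096680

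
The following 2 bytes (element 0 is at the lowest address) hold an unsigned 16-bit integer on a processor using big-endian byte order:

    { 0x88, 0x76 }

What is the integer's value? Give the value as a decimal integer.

34934

In big-endian order the high byte comes first in memory.
The bytes are already most-significant first: 0x8876.
0x8876 = 34934.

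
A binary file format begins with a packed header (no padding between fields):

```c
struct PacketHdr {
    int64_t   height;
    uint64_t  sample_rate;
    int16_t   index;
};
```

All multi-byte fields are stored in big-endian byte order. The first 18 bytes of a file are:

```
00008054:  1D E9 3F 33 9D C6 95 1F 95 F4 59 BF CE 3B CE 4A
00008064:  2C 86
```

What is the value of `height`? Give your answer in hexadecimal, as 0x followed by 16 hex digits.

0x1DE93F339DC6951F

`height` is the first field, at byte offset 0, occupying 8 bytes.
Bytes at offsets 0..7: 1D E9 3F 33 9D C6 95 1F.
Big-endian: lowest address holds the most-significant byte.
The bytes are already most-significant first: 0x1DE93F339DC6951F.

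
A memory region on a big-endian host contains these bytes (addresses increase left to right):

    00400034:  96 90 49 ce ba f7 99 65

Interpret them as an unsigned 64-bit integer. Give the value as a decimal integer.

Big-endian: lowest address holds the most-significant byte.
The bytes are already most-significant first: 0x969049CEBAF79965.
0x969049CEBAF79965 = 10849252654584404325.

10849252654584404325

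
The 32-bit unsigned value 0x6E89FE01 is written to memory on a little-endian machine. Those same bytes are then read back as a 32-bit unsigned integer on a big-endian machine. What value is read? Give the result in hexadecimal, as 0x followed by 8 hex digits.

0x01FE896E

Stored little-endian, the bytes at ascending addresses are 01 FE 89 6E.
Read back as big-endian, the last byte is least significant, giving 0x01FE896E.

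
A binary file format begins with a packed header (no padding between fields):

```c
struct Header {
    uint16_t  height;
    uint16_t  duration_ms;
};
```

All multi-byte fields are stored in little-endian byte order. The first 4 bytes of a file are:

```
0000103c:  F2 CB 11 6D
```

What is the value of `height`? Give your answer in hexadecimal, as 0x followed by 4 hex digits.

0xCBF2

`height` is the first field, at byte offset 0, occupying 2 bytes.
Bytes at offsets 0..1: F2 CB.
In little-endian order the low byte comes first in memory.
Reassemble most-significant byte first: CB F2 → 0xCBF2.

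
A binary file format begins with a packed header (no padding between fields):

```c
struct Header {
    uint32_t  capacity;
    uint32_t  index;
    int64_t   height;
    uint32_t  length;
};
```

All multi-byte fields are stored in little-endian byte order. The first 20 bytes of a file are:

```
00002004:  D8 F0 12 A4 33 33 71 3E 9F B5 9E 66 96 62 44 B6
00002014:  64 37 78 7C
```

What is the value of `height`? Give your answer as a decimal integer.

`height` follows `capacity` (4 B), `index` (4 B), so it starts at offset 4 + 4 = 8 and occupies 8 bytes.
Bytes at offsets 8..15: 9F B5 9E 66 96 62 44 B6.
Little-endian: lowest address holds the least-significant byte.
Reassemble most-significant byte first: B6 44 62 96 66 9E B5 9F → 0xB6446296669EB59F.
Top bit is set, so as a signed 64-bit value this is 0xB6446296669EB59F − 2^64 = -5313013262284048993.

-5313013262284048993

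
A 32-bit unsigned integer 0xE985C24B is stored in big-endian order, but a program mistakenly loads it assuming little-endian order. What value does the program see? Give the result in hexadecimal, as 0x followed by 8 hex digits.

0x4BC285E9

Stored big-endian, the bytes at ascending addresses are E9 85 C2 4B.
Read back as little-endian, the first byte is least significant, giving 0x4BC285E9.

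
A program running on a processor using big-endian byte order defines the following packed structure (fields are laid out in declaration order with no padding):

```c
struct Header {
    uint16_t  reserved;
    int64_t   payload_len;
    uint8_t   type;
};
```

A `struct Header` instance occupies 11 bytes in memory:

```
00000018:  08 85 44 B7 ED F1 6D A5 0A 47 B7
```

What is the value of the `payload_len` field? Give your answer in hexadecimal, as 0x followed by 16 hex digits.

`payload_len` follows `reserved` (2 bytes), so it starts at byte offset 2 and occupies 8 bytes.
Bytes at offsets 2..9: 44 B7 ED F1 6D A5 0A 47.
Big-endian stores the most-significant byte at the lowest address.
The bytes are already most-significant first: 0x44B7EDF16DA50A47.

0x44B7EDF16DA50A47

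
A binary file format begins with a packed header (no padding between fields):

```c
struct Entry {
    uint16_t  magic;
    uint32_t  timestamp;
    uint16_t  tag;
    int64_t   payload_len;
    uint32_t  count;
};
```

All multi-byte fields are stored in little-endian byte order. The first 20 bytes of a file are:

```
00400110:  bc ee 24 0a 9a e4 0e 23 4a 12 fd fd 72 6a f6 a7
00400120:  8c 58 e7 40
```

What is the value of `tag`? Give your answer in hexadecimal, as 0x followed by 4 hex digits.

0x230E

`tag` follows `magic` (2 B), `timestamp` (4 B), so it starts at offset 2 + 4 = 6 and occupies 2 bytes.
Bytes at offsets 6..7: 0E 23.
In little-endian order the low byte comes first in memory.
Reassemble most-significant byte first: 23 0E → 0x230E.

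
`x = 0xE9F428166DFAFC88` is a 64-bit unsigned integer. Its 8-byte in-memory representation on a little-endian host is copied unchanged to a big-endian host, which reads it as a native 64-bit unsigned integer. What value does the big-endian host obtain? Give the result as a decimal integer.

9871039829719446761

Stored little-endian, the bytes at ascending addresses are 88 FC FA 6D 16 28 F4 E9.
Read back as big-endian, the last byte is least significant, giving 0x88FCFA6D1628F4E9.
0x88FCFA6D1628F4E9 = 9871039829719446761.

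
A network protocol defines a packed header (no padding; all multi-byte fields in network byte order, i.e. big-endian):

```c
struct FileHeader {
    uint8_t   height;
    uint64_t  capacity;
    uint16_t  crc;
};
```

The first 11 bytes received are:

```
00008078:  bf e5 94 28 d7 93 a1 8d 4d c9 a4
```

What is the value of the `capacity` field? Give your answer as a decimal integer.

16542892237598592333

`capacity` follows `height` (1 byte), so it starts at byte offset 1 and occupies 8 bytes.
Bytes at offsets 1..8: E5 94 28 D7 93 A1 8D 4D.
Big-endian stores the most-significant byte at the lowest address.
The bytes are already most-significant first: 0xE59428D793A18D4D.
0xE59428D793A18D4D = 16542892237598592333.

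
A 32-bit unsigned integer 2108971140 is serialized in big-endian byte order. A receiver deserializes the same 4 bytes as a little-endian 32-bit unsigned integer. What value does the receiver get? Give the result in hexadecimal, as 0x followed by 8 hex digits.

2108971140 in 32-bit hexadecimal is 0x7DB45884.
Stored big-endian, the bytes at ascending addresses are 7D B4 58 84.
Read back as little-endian, the first byte is least significant, giving 0x8458B47D.

0x8458B47D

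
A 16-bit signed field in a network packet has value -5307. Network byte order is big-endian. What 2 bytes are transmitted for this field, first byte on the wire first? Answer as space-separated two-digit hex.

EB 45

Two's complement of -5307 in 16 bits: 5307 = 0x14BB; invert → 0xEB44; add 1 → 0xEB45.
Split into bytes (most-significant first): EB 45.
Big-endian stores the most-significant byte at the lowest address.
So the memory order matches the most-significant-first order: EB 45.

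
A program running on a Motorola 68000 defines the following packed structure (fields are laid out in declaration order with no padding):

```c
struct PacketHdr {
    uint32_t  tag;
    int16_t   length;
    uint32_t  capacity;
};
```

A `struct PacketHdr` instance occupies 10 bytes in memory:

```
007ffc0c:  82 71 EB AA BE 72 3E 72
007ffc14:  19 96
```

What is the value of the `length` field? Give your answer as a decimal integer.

`length` follows `tag` (4 bytes), so it starts at byte offset 4 and occupies 2 bytes.
Bytes at offsets 4..5: BE 72.
In big-endian order the high byte comes first in memory.
The bytes are already most-significant first: 0xBE72.
Top bit is set, so as a signed 16-bit value this is 0xBE72 − 2^16 = -16782.

-16782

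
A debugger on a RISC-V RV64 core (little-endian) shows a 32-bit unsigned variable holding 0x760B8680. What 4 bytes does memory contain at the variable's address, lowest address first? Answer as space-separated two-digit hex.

Split into bytes (most-significant first): 76 0B 86 80.
Little-endian stores the least-significant byte at the lowest address.
So at ascending addresses the bytes are 80 86 0B 76.

80 86 0B 76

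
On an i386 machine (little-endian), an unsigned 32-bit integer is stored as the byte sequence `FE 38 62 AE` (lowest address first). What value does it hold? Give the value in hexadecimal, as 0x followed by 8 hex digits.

0xAE6238FE

Little-endian stores the least-significant byte at the lowest address.
Reassemble most-significant byte first: AE 62 38 FE → 0xAE6238FE.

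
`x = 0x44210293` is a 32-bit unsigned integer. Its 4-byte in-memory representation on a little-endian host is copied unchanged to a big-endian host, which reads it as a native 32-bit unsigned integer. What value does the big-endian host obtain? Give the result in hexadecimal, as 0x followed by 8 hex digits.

0x93022144

Stored little-endian, the bytes at ascending addresses are 93 02 21 44.
Read back as big-endian, the last byte is least significant, giving 0x93022144.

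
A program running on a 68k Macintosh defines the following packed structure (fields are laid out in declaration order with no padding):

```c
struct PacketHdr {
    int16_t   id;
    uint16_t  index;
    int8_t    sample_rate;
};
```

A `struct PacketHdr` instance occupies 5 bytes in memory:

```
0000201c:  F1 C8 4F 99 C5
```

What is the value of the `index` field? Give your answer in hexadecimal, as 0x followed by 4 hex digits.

0x4F99

`index` follows `id` (2 bytes), so it starts at byte offset 2 and occupies 2 bytes.
Bytes at offsets 2..3: 4F 99.
Big-endian: lowest address holds the most-significant byte.
The bytes are already most-significant first: 0x4F99.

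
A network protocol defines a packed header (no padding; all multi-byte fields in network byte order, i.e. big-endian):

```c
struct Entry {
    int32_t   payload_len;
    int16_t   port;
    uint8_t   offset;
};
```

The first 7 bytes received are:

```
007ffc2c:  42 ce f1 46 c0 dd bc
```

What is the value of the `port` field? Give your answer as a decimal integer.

-16163

`port` follows `payload_len` (4 bytes), so it starts at byte offset 4 and occupies 2 bytes.
Bytes at offsets 4..5: C0 DD.
Big-endian: lowest address holds the most-significant byte.
The bytes are already most-significant first: 0xC0DD.
Top bit is set, so as a signed 16-bit value this is 0xC0DD − 2^16 = -16163.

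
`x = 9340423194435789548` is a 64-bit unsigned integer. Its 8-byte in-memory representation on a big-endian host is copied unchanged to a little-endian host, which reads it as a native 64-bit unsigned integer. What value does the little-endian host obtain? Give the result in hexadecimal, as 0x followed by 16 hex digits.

0xEC222A5C68D99F81

9340423194435789548 in 64-bit hexadecimal is 0x819FD9685C2A22EC.
Stored big-endian, the bytes at ascending addresses are 81 9F D9 68 5C 2A 22 EC.
Read back as little-endian, the first byte is least significant, giving 0xEC222A5C68D99F81.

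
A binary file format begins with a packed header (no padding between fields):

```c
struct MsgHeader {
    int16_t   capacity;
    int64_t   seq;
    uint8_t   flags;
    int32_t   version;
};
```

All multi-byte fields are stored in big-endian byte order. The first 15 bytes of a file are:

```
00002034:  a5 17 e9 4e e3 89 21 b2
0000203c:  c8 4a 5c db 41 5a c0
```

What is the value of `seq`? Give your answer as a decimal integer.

`seq` follows `capacity` (2 bytes), so it starts at byte offset 2 and occupies 8 bytes.
Bytes at offsets 2..9: E9 4E E3 89 21 B2 C8 4A.
Big-endian: lowest address holds the most-significant byte.
The bytes are already most-significant first: 0xE94EE38921B2C84A.
Top bit is set, so as a signed 64-bit value this is 0xE94EE38921B2C84A − 2^64 = -1635119436573521846.

-1635119436573521846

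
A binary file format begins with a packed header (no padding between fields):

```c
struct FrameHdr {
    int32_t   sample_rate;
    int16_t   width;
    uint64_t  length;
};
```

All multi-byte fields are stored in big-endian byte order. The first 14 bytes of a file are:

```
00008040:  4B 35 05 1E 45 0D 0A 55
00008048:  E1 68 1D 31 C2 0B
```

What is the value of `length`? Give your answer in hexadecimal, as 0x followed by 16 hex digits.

0x0A55E1681D31C20B

`length` follows `sample_rate` (4 B), `width` (2 B), so it starts at offset 4 + 2 = 6 and occupies 8 bytes.
Bytes at offsets 6..13: 0A 55 E1 68 1D 31 C2 0B.
Big-endian stores the most-significant byte at the lowest address.
The bytes are already most-significant first: 0x0A55E1681D31C20B.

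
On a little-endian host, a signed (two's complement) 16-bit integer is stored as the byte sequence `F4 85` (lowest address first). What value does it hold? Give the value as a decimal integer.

-31244

Little-endian stores the least-significant byte at the lowest address.
Reassemble most-significant byte first: 85 F4 → 0x85F4.
Top bit is set, so as a signed 16-bit value this is 0x85F4 − 2^16 = -31244.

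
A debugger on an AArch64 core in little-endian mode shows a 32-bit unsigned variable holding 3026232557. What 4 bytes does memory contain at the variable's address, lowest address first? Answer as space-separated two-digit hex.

3026232557 in hexadecimal, padded to 32 bits, is 0xB460A4ED.
Split into bytes (most-significant first): B4 60 A4 ED.
Little-endian: lowest address holds the least-significant byte.
So at ascending addresses the bytes are ED A4 60 B4.

ED A4 60 B4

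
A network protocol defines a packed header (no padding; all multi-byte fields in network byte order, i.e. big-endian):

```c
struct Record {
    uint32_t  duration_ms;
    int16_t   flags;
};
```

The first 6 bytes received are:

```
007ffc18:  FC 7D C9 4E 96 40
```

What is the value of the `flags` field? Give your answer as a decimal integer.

`flags` follows `duration_ms` (4 bytes), so it starts at byte offset 4 and occupies 2 bytes.
Bytes at offsets 4..5: 96 40.
In big-endian order the high byte comes first in memory.
The bytes are already most-significant first: 0x9640.
Top bit is set, so as a signed 16-bit value this is 0x9640 − 2^16 = -27072.

-27072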